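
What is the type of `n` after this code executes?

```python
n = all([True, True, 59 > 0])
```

all() returns bool

bool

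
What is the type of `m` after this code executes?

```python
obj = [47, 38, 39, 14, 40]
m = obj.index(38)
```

list.index() returns int

int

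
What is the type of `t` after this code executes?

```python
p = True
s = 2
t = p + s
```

bool + int returns int (True is 1, so 1 + 2 = 3)

int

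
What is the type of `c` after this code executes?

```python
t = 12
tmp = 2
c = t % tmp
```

int % int returns int (12 % 2 = 0)

int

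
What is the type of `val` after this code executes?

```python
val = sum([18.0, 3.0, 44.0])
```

sum() of floats returns float

float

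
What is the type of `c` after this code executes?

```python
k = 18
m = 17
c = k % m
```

int % int returns int (18 % 17 = 1)

int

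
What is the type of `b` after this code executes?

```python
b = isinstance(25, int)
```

isinstance() returns bool

bool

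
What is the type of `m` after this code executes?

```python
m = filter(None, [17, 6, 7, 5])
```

filter() returns a filter iterator object

filter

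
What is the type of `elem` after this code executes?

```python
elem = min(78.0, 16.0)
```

min() of floats returns float

float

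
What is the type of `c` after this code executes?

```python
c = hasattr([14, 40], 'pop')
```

hasattr() returns bool

bool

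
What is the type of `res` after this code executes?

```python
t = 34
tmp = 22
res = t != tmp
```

Comparison operators return bool

bool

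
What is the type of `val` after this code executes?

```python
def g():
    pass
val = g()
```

A function with no return statement returns None

NoneType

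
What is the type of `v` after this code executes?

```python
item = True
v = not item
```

'not' always returns bool

bool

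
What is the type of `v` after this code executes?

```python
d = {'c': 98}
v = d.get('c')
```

dict.get() returns the value (int) when key is found

int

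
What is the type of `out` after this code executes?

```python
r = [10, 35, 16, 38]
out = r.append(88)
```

list.append() returns None (mutates in place)

NoneType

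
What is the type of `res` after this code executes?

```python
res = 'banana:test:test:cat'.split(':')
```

str.split() returns list

list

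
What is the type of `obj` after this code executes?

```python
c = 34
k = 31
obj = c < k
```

Comparison operators return bool

bool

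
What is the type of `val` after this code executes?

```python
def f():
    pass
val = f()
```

A function with no return statement returns None

NoneType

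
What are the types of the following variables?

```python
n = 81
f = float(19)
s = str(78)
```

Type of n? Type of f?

n is int; f is float

int, float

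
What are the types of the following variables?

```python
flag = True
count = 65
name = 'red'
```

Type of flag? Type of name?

flag is bool; name is str

bool, str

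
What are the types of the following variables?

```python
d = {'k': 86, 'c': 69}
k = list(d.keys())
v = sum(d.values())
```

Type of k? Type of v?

list(...) returns list; sum of int values returns int

list, int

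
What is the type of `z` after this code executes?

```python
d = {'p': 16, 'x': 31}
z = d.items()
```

dict.items() returns a dict_items view

dict_items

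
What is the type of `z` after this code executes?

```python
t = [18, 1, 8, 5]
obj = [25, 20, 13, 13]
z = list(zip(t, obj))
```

list(zip(...)) returns a list of tuples

list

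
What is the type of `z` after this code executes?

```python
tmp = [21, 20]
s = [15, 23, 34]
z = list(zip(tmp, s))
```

list(zip(...)) returns a list of tuples

list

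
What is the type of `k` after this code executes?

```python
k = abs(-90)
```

abs() of int returns int

int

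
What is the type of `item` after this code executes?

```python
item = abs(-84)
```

abs() of int returns int

int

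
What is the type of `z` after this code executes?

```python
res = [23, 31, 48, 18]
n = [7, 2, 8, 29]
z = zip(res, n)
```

zip() returns a zip iterator object

zip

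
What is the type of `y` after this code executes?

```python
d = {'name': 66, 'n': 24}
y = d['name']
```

Accessing dict[str, int] with key 'name' returns int value 66

int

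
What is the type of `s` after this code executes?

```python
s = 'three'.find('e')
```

str.find() returns int (index, or -1)

int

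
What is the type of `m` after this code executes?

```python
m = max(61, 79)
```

max() of ints returns int

int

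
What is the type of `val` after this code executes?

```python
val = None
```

None has type NoneType

NoneType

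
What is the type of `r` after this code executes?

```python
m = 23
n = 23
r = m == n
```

Equality comparison returns bool

bool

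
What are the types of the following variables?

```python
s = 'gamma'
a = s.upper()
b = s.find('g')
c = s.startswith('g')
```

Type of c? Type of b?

str.startswith() returns bool; str.find() returns int

bool, int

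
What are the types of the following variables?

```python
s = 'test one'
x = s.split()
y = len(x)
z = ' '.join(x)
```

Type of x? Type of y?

str.split() returns list; len() returns int

list, int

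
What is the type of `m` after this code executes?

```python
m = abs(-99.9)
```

abs() of float returns float

float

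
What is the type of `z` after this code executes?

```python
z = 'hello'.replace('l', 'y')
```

str.replace() returns str

str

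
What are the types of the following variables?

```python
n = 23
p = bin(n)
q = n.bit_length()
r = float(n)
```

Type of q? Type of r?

int.bit_length() returns int; float() returns float

int, float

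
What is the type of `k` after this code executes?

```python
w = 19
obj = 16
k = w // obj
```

int // int returns int (19 // 16 = 1)

int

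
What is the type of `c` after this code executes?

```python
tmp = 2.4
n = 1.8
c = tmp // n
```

float // float returns float (floor division preserves float type)

float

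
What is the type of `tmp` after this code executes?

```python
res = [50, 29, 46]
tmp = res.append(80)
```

list.append() returns None (mutates in place)

NoneType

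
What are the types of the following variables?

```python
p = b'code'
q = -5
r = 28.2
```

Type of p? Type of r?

p is bytes; r is float

bytes, float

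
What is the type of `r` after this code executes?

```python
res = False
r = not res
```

'not' always returns bool

bool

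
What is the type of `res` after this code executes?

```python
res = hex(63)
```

hex() returns str representation

str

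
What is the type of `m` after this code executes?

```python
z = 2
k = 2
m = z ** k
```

int ** positive int returns int (2 ** 2 = 4)

int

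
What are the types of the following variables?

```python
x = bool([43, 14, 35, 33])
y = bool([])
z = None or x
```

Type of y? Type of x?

bool() returns bool; bool() returns bool

bool, bool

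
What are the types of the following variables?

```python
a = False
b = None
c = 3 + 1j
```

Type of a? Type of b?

a is bool; b is NoneType

bool, NoneType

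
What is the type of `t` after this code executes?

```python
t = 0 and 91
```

'and' returns the first falsy value (0, which is int)

int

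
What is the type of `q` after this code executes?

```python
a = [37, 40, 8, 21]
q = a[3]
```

Indexing a list of ints returns int (a[3] = 21)

int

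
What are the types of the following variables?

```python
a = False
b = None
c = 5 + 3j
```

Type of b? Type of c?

b is NoneType; c is complex

NoneType, complex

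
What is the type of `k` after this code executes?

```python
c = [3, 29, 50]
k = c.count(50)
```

list.count() returns int

int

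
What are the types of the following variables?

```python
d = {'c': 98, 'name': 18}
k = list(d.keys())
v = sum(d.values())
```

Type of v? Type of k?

sum of int values returns int; list(...) returns list

int, list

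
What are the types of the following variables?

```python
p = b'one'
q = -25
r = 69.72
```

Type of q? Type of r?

q is int; r is float

int, float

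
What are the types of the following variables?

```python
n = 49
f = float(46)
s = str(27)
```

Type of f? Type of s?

f is float; s is str

float, str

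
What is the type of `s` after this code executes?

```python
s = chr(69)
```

chr() returns str (single character)

str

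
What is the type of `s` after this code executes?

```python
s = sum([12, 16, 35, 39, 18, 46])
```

sum() of ints returns int

int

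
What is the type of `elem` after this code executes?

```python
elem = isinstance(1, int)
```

isinstance() returns bool

bool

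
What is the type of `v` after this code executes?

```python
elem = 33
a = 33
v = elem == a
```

Equality comparison returns bool

bool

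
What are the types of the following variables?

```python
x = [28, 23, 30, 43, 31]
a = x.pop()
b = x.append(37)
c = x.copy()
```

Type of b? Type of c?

list.append() returns None; list.copy() returns list

NoneType, list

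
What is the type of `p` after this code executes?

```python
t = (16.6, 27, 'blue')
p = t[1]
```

Index 1 of tuple is 27 which is int

int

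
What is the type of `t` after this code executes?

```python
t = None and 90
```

'and' returns first falsy value (None)

NoneType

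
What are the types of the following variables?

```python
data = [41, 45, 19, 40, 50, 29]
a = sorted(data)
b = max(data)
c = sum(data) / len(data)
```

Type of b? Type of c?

max of ints returns int; int / int returns float

int, float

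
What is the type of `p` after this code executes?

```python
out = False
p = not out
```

'not' always returns bool

bool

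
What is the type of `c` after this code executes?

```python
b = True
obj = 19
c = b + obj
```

bool + int returns int (True is 1, so 1 + 19 = 20)

int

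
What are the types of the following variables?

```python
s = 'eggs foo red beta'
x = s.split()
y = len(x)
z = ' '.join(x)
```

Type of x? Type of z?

str.split() returns list; str.join() returns str

list, str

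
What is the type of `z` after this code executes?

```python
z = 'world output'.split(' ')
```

str.split() returns list

list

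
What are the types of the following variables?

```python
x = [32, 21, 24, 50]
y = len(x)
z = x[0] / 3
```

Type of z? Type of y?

int / int returns float; len() returns int

float, int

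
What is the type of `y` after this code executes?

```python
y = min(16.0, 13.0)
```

min() of floats returns float

float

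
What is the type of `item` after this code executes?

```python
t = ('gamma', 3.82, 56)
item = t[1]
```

Index 1 of tuple is 3.82 which is float

float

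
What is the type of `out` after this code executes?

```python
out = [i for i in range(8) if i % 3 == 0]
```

A list comprehension [...] produces a list

list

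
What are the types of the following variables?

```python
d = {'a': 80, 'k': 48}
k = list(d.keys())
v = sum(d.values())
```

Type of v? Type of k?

sum of int values returns int; list(...) returns list

int, list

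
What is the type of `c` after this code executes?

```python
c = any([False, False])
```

any() returns bool

bool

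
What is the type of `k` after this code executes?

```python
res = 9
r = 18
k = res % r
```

int % int returns int (9 % 18 = 9)

int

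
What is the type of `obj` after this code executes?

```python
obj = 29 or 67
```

'or' returns the first truthy value (29, which is int)

int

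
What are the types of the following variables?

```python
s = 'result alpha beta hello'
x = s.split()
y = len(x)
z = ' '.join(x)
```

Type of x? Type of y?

str.split() returns list; len() returns int

list, int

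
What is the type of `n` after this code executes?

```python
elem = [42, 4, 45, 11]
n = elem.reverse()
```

list.reverse() returns None

NoneType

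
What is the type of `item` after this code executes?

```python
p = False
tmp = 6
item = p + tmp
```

bool + int returns int (False is 0, so 0 + 6 = 6)

int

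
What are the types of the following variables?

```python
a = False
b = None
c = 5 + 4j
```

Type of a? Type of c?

a is bool; c is complex

bool, complex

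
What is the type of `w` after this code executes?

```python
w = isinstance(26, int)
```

isinstance() returns bool

bool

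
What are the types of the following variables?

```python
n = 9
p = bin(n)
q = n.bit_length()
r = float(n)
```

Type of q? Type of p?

int.bit_length() returns int; bin() returns str

int, str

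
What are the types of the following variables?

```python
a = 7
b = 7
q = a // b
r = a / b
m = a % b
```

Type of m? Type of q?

int % int returns int; int // int returns int

int, int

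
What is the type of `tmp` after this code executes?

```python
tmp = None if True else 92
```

Ternary: condition is True, if branch (None) taken → NoneType

NoneType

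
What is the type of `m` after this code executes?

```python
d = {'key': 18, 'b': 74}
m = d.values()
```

.values() returns a dict_values view object

dict_values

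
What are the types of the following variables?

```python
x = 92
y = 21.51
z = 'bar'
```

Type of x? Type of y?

x is int; y is float

int, float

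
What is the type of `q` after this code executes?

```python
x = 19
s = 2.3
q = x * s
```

int * float returns float (19 * 2.3 = 43.7)

float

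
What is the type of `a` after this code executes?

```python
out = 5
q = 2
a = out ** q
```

int ** positive int returns int (5 ** 2 = 25)

int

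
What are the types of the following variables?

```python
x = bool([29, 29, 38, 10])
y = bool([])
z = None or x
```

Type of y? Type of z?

bool() returns bool; None or <bool> returns the bool

bool, bool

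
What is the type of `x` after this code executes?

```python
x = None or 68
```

'or' with None returns the other value (68, int)

int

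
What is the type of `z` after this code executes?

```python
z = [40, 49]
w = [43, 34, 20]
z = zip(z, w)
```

zip() returns a zip iterator object

zip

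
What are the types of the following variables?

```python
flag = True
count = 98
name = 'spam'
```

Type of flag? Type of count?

flag is bool; count is int

bool, int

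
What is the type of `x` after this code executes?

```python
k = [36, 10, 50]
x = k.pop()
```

list.pop() returns the popped element (int here)

int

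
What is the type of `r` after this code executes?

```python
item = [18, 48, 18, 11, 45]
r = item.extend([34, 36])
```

list.extend() returns None

NoneType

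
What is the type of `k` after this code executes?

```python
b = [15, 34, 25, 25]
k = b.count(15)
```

list.count() returns int

int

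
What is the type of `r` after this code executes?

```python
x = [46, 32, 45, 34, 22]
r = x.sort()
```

list.sort() returns None (sorts in place)

NoneType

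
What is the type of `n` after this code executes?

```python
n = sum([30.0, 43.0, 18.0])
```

sum() of floats returns float

float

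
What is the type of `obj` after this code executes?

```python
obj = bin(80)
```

bin() returns str representation

str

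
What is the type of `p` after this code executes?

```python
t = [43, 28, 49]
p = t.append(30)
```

list.append() returns None (mutates in place)

NoneType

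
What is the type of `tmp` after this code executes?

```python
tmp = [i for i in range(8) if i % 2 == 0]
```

A list comprehension [...] produces a list

list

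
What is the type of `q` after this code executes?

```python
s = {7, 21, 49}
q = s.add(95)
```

set.add() returns None (mutates in place)

NoneType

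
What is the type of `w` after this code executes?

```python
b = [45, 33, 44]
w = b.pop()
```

list.pop() returns the popped element (int here)

int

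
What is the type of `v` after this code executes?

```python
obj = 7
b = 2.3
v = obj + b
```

int + float returns float (7 + 2.3 = 9.3)

float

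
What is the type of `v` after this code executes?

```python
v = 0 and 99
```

'and' returns the first falsy value (0, which is int)

int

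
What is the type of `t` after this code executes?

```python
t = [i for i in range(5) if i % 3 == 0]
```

A list comprehension [...] produces a list

list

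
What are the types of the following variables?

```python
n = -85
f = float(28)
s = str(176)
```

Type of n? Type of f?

n is int; f is float

int, float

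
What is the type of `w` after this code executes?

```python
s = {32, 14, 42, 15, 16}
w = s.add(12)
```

set.add() returns None (mutates in place)

NoneType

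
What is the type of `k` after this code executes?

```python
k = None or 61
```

'or' with None returns the other value (61, int)

int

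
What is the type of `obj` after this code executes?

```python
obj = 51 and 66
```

'and' returns the last value when all truthy (66, which is int)

int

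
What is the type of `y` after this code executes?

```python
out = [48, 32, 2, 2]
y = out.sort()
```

list.sort() returns None (sorts in place)

NoneType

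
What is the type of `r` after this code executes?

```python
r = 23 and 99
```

'and' returns the last value when all truthy (99, which is int)

int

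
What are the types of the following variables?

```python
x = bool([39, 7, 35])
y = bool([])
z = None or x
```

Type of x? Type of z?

bool() returns bool; None or <bool> returns the bool

bool, bool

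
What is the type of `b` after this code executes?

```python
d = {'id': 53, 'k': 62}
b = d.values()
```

.values() returns a dict_values view object

dict_values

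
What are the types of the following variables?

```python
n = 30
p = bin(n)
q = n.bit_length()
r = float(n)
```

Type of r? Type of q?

float() returns float; int.bit_length() returns int

float, int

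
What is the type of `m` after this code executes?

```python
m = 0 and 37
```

'and' returns the first falsy value (0, which is int)

int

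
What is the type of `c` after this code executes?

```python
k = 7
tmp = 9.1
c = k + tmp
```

int + float returns float (7 + 9.1 = 16.1)

float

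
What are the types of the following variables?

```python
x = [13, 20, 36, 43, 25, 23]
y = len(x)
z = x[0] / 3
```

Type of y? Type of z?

len() returns int; int / int returns float

int, float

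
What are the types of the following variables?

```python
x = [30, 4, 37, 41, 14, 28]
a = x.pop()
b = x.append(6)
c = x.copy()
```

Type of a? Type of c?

list.pop() returns the element (int); list.copy() returns list

int, list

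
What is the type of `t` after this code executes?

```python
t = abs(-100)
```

abs() of int returns int

int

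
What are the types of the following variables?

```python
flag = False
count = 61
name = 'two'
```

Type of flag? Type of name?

flag is bool; name is str

bool, str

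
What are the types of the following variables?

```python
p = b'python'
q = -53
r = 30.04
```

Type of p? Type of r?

p is bytes; r is float

bytes, float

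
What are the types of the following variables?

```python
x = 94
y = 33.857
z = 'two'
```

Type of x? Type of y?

x is int; y is float

int, float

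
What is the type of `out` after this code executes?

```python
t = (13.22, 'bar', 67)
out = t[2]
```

Index 2 of tuple is 67 which is int

int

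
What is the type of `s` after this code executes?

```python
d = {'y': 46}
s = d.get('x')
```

dict.get() returns None when key 'x' is not found and no default given

NoneType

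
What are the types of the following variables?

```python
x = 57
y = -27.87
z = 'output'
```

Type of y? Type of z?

y is float; z is str

float, str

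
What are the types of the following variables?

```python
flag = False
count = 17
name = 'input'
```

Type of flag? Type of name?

flag is bool; name is str

bool, str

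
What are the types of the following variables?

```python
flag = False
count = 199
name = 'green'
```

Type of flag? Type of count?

flag is bool; count is int

bool, int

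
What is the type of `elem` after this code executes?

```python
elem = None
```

None has type NoneType

NoneType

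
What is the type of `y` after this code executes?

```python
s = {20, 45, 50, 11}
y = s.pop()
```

Popping from a set of ints returns int

int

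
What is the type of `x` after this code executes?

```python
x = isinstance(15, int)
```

isinstance() returns bool

bool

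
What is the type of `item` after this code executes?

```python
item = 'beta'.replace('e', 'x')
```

str.replace() returns str

str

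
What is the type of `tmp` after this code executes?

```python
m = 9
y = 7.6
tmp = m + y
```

int + float returns float (9 + 7.6 = 16.6)

float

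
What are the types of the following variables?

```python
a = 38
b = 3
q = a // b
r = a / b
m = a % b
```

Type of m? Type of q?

int % int returns int; int // int returns int

int, int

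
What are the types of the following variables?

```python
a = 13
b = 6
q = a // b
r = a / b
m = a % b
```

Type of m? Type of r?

int % int returns int; int / int returns float

int, float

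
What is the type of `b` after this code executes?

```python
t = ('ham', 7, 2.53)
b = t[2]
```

Index 2 of tuple is 2.53 which is float

float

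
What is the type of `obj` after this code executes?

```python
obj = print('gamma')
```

print() returns None

NoneType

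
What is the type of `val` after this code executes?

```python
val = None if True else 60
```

Ternary: condition is True, if branch (None) taken → NoneType

NoneType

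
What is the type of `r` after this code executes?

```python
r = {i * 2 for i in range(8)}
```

A set comprehension {expr for x in iterable} produces a set

set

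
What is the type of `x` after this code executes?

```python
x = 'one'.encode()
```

str.encode() returns bytes

bytes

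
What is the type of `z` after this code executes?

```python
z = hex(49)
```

hex() returns str representation

str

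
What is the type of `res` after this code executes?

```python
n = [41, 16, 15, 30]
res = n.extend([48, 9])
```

list.extend() returns None

NoneType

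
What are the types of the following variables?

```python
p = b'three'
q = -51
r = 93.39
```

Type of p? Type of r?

p is bytes; r is float

bytes, float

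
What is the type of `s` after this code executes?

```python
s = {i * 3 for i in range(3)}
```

A set comprehension {expr for x in iterable} produces a set

set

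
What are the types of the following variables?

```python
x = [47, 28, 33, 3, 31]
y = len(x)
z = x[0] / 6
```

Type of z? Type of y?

int / int returns float; len() returns int

float, int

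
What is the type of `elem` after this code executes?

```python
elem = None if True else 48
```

Ternary: condition is True, if branch (None) taken → NoneType

NoneType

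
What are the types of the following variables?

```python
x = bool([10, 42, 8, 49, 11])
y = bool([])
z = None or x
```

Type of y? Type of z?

bool() returns bool; None or <bool> returns the bool

bool, bool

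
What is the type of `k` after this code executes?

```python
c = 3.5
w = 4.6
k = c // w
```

float // float returns float (floor division preserves float type)

float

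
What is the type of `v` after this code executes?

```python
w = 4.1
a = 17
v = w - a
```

float - int returns float (4.1 - 17 = -12.9)

float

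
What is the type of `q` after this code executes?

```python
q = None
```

None has type NoneType

NoneType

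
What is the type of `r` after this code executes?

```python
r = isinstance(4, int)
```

isinstance() returns bool

bool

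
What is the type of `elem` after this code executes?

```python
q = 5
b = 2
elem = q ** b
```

int ** positive int returns int (5 ** 2 = 25)

int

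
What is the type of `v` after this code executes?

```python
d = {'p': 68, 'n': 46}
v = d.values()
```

.values() returns a dict_values view object

dict_values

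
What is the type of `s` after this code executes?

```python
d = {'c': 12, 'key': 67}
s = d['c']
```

Accessing dict[str, int] with key 'c' returns int value 12

int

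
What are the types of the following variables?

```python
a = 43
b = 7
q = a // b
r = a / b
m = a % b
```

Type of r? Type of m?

int / int returns float; int % int returns int

float, int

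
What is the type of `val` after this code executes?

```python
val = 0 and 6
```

'and' returns the first falsy value (0, which is int)

int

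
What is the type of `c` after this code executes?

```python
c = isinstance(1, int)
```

isinstance() returns bool

bool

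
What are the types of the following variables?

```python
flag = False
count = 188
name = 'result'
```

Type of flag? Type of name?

flag is bool; name is str

bool, str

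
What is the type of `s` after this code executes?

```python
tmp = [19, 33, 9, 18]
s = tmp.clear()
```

list.clear() returns None

NoneType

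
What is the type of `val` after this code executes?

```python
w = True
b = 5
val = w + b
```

bool + int returns int (True is 1, so 1 + 5 = 6)

int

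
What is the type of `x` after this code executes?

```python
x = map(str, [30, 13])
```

map() returns a map iterator object

map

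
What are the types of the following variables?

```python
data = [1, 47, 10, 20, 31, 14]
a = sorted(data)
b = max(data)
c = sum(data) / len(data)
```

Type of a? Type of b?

sorted() returns list; max of ints returns int

list, int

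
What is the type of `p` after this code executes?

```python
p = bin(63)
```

bin() returns str representation

str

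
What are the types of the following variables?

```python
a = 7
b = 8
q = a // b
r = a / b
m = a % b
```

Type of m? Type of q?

int % int returns int; int // int returns int

int, int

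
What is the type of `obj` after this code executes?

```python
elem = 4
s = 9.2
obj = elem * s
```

int * float returns float (4 * 9.2 = 36.8)

float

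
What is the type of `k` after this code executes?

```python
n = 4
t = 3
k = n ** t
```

int ** positive int returns int (4 ** 3 = 64)

int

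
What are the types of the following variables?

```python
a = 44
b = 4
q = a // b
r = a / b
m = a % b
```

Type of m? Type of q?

int % int returns int; int // int returns int

int, int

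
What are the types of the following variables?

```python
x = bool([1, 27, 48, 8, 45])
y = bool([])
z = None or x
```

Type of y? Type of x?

bool() returns bool; bool() returns bool

bool, bool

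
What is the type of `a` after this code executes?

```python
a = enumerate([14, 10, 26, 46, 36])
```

enumerate() returns an enumerate iterator object

enumerate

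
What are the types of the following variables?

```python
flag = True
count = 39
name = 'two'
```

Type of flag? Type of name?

flag is bool; name is str

bool, str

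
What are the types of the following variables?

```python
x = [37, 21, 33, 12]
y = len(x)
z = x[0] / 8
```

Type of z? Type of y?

int / int returns float; len() returns int

float, int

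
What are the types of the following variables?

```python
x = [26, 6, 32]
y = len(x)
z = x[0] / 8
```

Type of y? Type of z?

len() returns int; int / int returns float

int, float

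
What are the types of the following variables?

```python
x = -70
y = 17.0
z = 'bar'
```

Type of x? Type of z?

x is int; z is str

int, str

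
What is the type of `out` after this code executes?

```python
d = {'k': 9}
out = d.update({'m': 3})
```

dict.update() returns None

NoneType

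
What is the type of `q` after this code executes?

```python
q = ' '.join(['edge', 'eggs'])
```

str.join() returns str

str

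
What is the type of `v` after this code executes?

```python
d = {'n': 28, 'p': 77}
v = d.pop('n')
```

dict.pop() returns the value (int)

int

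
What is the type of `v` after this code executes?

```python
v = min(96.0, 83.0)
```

min() of floats returns float

float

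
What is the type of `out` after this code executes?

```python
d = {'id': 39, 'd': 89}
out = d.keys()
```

.keys() returns a dict_keys view object

dict_keys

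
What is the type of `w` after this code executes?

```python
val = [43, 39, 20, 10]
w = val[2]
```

Indexing a list of ints returns int (val[2] = 20)

int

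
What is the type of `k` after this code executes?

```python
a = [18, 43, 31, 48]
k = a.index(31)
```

list.index() returns int

int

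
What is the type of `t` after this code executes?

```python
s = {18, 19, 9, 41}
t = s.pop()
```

Popping from a set of ints returns int

int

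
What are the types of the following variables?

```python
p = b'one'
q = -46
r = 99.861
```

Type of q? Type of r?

q is int; r is float

int, float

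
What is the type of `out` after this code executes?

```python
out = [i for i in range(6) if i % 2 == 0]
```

A list comprehension [...] produces a list

list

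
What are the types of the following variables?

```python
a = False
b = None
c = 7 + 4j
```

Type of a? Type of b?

a is bool; b is NoneType

bool, NoneType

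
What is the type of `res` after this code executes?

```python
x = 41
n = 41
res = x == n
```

Equality comparison returns bool

bool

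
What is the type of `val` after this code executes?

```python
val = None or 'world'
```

'or' with None returns the other value ('world', str)

str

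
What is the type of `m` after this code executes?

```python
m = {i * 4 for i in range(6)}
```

A set comprehension {expr for x in iterable} produces a set

set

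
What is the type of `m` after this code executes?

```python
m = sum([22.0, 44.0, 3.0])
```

sum() of floats returns float

float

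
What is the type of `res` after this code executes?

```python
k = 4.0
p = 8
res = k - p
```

float - int returns float (4.0 - 8 = -4.0)

float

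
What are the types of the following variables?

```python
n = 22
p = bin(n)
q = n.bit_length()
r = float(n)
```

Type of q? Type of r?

int.bit_length() returns int; float() returns float

int, float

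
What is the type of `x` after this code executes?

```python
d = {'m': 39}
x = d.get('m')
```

dict.get() returns the value (int) when key is found

int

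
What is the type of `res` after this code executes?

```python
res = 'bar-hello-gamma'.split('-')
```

str.split() returns list

list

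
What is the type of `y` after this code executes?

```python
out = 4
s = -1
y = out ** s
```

int ** negative int returns float

float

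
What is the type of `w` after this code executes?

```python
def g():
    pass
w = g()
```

A function with no return statement returns None

NoneType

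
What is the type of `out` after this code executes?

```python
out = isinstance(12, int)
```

isinstance() returns bool

bool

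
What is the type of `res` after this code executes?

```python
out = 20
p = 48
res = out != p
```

Comparison operators return bool

bool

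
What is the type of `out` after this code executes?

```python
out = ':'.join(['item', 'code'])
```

str.join() returns str

str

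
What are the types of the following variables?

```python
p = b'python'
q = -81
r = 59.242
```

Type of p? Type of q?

p is bytes; q is int

bytes, int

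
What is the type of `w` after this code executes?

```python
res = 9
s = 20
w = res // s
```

int // int returns int (9 // 20 = 0)

int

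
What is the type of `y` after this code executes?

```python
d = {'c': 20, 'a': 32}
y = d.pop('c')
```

dict.pop() returns the value (int)

int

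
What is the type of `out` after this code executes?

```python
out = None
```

None has type NoneType

NoneType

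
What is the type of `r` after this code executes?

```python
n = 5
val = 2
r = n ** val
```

int ** positive int returns int (5 ** 2 = 25)

int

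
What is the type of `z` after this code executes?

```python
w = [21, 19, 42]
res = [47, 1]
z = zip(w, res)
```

zip() returns a zip iterator object

zip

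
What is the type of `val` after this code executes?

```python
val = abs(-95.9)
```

abs() of float returns float

float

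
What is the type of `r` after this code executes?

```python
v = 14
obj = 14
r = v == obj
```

Equality comparison returns bool

bool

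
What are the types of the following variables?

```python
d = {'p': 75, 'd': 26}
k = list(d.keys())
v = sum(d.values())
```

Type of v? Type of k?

sum of int values returns int; list(...) returns list

int, list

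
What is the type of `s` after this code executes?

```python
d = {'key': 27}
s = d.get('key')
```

dict.get() returns the value (int) when key is found

int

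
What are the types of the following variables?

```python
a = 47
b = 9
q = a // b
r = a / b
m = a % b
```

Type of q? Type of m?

int // int returns int; int % int returns int

int, int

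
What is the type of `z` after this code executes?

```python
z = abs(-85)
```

abs() of int returns int

int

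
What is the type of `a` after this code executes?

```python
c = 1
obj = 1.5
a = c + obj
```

int + float returns float (1 + 1.5 = 2.5)

float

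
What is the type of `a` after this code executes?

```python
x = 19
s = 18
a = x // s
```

int // int returns int (19 // 18 = 1)

int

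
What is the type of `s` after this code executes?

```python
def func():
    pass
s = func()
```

A function with no return statement returns None

NoneType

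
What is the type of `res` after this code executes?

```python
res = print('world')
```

print() returns None

NoneType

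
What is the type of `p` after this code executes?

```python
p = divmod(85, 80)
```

divmod() returns a tuple (quotient, remainder)

tuple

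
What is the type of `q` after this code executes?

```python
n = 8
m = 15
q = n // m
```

int // int returns int (8 // 15 = 0)

int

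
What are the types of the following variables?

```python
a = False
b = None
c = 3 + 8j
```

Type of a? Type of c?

a is bool; c is complex

bool, complex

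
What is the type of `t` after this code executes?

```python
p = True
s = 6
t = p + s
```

bool + int returns int (True is 1, so 1 + 6 = 7)

int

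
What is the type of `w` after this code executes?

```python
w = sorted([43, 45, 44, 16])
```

sorted() always returns list

list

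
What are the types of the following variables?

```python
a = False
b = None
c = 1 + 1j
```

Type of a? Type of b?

a is bool; b is NoneType

bool, NoneType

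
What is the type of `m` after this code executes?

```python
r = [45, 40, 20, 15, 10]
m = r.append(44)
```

list.append() returns None (mutates in place)

NoneType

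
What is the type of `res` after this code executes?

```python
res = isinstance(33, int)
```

isinstance() returns bool

bool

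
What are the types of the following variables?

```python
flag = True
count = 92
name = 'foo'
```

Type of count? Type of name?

count is int; name is str

int, str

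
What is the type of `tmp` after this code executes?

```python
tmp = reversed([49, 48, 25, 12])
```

reversed() on a list returns a list_reverseiterator

list_reverseiterator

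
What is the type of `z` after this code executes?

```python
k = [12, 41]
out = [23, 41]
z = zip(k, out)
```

zip() returns a zip iterator object

zip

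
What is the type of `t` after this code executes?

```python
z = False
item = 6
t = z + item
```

bool + int returns int (False is 0, so 0 + 6 = 6)

int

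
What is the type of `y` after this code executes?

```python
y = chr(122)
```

chr() returns str (single character)

str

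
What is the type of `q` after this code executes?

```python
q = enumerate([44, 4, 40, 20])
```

enumerate() returns an enumerate iterator object

enumerate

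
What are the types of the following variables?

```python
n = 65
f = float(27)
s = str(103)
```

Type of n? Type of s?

n is int; s is str

int, str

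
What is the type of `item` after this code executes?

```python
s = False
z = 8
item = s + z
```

bool + int returns int (False is 0, so 0 + 8 = 8)

int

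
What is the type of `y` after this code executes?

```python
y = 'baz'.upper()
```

str.upper() returns str

str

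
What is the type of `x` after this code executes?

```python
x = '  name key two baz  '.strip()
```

str.strip() returns str

str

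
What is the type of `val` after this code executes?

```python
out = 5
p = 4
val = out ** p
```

int ** positive int returns int (5 ** 4 = 625)

int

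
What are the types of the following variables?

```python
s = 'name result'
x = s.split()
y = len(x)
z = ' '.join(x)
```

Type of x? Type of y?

str.split() returns list; len() returns int

list, int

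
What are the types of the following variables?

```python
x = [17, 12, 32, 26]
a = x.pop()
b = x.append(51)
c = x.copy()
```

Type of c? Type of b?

list.copy() returns list; list.append() returns None

list, NoneType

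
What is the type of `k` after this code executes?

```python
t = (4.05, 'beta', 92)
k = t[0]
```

Index 0 of tuple is 4.05 which is float

float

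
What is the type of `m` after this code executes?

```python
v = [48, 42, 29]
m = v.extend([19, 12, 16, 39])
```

list.extend() returns None

NoneType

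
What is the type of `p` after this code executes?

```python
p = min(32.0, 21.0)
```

min() of floats returns float

float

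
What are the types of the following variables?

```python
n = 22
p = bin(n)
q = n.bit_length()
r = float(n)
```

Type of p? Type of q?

bin() returns str; int.bit_length() returns int

str, int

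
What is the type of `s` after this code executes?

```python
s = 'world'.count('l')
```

str.count() returns int

int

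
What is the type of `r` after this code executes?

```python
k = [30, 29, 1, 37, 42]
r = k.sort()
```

list.sort() returns None (sorts in place)

NoneType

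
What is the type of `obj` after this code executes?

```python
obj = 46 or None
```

'or' returns first truthy value (46, int)

int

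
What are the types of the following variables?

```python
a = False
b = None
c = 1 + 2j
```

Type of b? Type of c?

b is NoneType; c is complex

NoneType, complex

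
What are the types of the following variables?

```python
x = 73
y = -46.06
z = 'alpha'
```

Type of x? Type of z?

x is int; z is str

int, str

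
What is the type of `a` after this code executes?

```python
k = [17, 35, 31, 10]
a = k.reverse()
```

list.reverse() returns None

NoneType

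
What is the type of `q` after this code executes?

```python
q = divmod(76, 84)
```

divmod() returns a tuple (quotient, remainder)

tuple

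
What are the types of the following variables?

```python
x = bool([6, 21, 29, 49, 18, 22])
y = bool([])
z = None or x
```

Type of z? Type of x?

None or <bool> returns the bool; bool() returns bool

bool, bool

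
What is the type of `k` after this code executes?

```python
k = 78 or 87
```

'or' returns the first truthy value (78, which is int)

int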